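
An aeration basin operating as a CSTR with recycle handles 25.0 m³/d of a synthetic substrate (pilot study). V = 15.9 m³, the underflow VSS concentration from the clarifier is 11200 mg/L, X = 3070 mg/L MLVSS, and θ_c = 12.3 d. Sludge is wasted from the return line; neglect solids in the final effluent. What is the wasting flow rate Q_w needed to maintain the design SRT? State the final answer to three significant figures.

Q_w = (V·X)/(θ_c X_r) = 15.90 × 3070 / (12.3 × 11200) = 0.3543 m³/d.

Q_w ≈ 0.354 m³/d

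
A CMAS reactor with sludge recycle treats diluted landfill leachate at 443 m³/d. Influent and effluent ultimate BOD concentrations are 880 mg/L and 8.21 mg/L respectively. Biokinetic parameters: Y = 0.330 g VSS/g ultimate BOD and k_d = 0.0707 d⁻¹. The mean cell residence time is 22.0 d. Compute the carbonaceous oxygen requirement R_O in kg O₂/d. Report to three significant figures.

Observed yield with endogenous decay: Y_obs = Y / (1 + k_d·θ_c) = 0.330 / (1 + 0.0707 × 22.0) = 0.330 / 2.555 = 0.1291 g VSS/g ultimate BOD.
Q·(S₀ − S) = 443 × (880 − 8.21) × 10⁻³ = 386.2 kg/d removed.
P_X = Y_obs·Q·(S₀ − S) = 0.1291 × 386.2 = 49.87 kg VSS/d.
R_O = Q·(S₀ − S) − 1.42·P_X = 386.2 − 1.42 × 49.87 = 315.4 kg O₂/d.

R_O ≈ 315 kg O₂/d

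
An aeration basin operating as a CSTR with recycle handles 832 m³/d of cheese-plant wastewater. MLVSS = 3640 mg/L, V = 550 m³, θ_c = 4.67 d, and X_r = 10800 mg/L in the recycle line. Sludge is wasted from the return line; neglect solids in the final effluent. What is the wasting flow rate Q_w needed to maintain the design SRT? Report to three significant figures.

Q_w = (V·X)/(θ_c X_r) = 550.0 × 3640 / (4.67 × 10800) = 39.69 m³/d.

Q_w ≈ 39.7 m³/d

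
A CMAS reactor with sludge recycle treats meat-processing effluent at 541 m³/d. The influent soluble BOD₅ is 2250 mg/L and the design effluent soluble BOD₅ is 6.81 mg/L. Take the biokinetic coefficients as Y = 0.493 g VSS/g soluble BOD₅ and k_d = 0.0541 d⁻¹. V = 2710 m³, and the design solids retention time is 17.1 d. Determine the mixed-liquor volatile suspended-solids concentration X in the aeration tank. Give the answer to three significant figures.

X = Y·Q·ΔS·θ_c / [V·(1 + k_d θ_c)] = 0.493 × 541 × (2250 − 6.81) × 17.1 / [2710 × (1 + 0.0541 × 17.1)] = 1961 mg/L.

X ≈ 1960 mg/L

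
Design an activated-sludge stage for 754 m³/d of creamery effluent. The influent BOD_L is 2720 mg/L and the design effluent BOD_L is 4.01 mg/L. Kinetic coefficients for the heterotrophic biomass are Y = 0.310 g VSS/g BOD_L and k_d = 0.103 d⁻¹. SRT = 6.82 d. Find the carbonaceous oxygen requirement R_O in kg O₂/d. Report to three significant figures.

R_O ≈ 1520 kg O₂/d

Correct the yield for decay: Y_obs = Y/(1 + k_d θ_c) = 0.310 / (1 + 0.103 × 6.82) = 0.310 / 1.702 = 0.1821.
Substrate removed = Q·(S₀ − S) = 754 m³/d × (2720 − 4.01) g/m³ = 2.05×10^6 g/d = 2048 kg/d.
Net sludge production P_X = 0.1821 × 2048 = 372.9 kg VSS/d.
Carbonaceous O₂ demand = substrate oxidised − cell-mass equivalent = 2048 − 1.42 × 372.9 = 1518 kg O₂/d.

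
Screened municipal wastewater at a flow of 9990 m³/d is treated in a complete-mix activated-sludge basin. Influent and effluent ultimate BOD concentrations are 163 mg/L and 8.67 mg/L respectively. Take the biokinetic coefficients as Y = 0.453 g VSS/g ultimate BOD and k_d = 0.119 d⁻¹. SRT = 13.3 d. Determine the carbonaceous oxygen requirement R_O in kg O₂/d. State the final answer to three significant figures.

Y_obs = Y / (1 + k_d θ_c) = 0.453 / (1 + 0.119 × 13.3) = 0.453 / 2.583 = 0.1754.
Mass of ultimate BOD removed per day: Q(S₀ − S) = 9990 × 154.3 g/m³ = 1542 kg/d.
Net sludge production P_X = 0.1754 × 1542 = 270.4 kg VSS/d.
Carbonaceous O₂ demand = substrate oxidised − cell-mass equivalent = 1542 − 1.42 × 270.4 = 1158 kg O₂/d.

R_O ≈ 1160 kg O₂/d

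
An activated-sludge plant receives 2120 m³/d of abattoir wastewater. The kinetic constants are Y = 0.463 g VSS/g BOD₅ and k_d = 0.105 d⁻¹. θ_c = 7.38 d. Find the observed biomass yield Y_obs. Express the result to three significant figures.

Y_obs ≈ 0.261 g VSS/g BOD₅

Observed yield with endogenous decay: Y_obs = Y / (1 + k_d·θ_c) = 0.463 / (1 + 0.105 × 7.38) = 0.463 / 1.775 = 0.2609 g VSS/g BOD₅.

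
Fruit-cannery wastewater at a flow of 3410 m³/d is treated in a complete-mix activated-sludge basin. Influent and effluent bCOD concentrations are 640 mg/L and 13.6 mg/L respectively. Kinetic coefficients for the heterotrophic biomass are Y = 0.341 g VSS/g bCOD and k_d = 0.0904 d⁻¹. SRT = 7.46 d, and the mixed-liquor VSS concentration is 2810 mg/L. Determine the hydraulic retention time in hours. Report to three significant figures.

Steady-state biomass mass balance: V·X·(1 + k_d·θ_c) = Y·Q·(S₀ − S)·θ_c, so V = 0.341 × 3410 × (640 − 13.6) × 7.46 / [2810 × (1 + 0.0904 × 7.46)] = 5.43×10^6 / 4705 = 1155 m³.
HRT = V/Q = 1155 m³ / 3410 m³·d⁻¹ = 0.3387 d × 24 = 8.128 h.

τ ≈ 8.13 h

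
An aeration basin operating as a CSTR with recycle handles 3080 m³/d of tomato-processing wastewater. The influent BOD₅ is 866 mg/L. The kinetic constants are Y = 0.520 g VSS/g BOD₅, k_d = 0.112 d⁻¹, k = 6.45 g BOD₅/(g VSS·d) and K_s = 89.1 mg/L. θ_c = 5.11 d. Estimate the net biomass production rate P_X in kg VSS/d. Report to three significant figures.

P_X ≈ 873 kg VSS/d

From the Monod/SRT balance for a CMAS, S = K_s·(1+k_d θ_c)/[θ_c·(Y k − k_d) − 1] = 89.1 × (1 + 0.112 × 5.11) / [5.11 × (0.520 × 6.45 − 0.112) − 1] = 140.1 / 15.57 = 9.000 mg/L.
Correct the yield for decay: Y_obs = Y/(1 + k_d θ_c) = 0.520 / (1 + 0.112 × 5.11) = 0.520 / 1.572 = 0.3307.
ΔS = 866 − 9.00 = 857.0 mg/L, so the substrate removal rate is 3080 × 857.0/1000 = 2640 kg BOD₅/d.
Net biomass production P_X = Y_obs × Q·(S₀ − S) = 0.3307 × 2640 = 873.0 kg VSS/d.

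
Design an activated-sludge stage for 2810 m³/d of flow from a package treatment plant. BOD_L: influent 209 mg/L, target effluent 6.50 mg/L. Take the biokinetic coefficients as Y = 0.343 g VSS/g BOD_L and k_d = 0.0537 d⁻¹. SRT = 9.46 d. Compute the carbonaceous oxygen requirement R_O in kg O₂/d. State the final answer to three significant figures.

Y_obs = Y / (1 + k_d θ_c) = 0.343 / (1 + 0.0537 × 9.46) = 0.343 / 1.508 = 0.2275.
Q·(S₀ − S) = 2810 × (209 − 6.50) × 10⁻³ = 569.0 kg/d removed.
Biomass synthesised: P_X = Y_obs × 569.0 = 129.4 kg VSS/d.
Carbonaceous O₂ demand = substrate oxidised − cell-mass equivalent = 569.0 − 1.42 × 129.4 = 385.2 kg O₂/d.

R_O ≈ 385 kg O₂/d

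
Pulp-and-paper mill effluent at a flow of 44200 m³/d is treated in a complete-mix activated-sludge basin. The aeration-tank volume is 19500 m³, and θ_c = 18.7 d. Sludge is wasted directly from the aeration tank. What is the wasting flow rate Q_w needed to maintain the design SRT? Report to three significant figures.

For wasting at MLVSS concentration, Q_w = V/θ_c = 19500/18.7 = 1043 m³/d.

Q_w ≈ 1040 m³/d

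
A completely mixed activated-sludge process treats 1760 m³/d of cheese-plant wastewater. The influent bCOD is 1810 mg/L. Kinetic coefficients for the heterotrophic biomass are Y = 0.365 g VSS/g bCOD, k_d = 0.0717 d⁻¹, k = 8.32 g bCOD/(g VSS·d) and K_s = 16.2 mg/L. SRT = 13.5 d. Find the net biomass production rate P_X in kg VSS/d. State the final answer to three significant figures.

From the Monod/SRT balance for a CMAS, S = K_s·(1+k_d θ_c)/[θ_c·(Y k − k_d) − 1] = 16.2 × (1 + 0.0717 × 13.5) / [13.5 × (0.365 × 8.32 − 0.0717) − 1] = 31.88 / 39.03 = 0.8169 mg/L.
Y_obs = Y / (1 + k_d θ_c) = 0.365 / (1 + 0.0717 × 13.5) = 0.365 / 1.968 = 0.1855.
ΔS = 1810 − 0.817 = 1809 mg/L, so the substrate removal rate is 1760 × 1809/1000 = 3184 kg bCOD/d.
Biomass produced: P_X = Y_obs·Q·ΔS = 0.1855 × 3184 ≈ 590.6 kg VSS/d.

P_X ≈ 591 kg VSS/d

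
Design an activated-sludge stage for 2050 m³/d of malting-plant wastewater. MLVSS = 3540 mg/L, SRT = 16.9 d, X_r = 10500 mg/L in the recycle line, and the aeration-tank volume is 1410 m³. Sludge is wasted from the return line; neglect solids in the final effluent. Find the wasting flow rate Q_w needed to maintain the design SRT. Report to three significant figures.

Wasting from the return line (neglecting effluent solids): Q_w = V·X / (θ_c·X_r) = 1410 × 3540 / (16.9 × 10500) = 28.13 m³/d.

Q_w ≈ 28.1 m³/d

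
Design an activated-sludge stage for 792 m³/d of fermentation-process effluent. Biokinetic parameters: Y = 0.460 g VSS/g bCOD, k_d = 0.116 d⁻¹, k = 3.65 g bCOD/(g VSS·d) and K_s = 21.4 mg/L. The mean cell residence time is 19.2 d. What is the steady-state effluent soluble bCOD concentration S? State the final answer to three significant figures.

S ≈ 2.38 mg/L

Effluent substrate depends only on kinetics and SRT: S = K_s(1 + k_d θ_c) / [θ_c(Yk − k_d) − 1] = 21.4 × (1 + 0.116 × 19.2) / [19.2 × (0.460 × 3.65 − 0.116) − 1] = 69.06 / 29.01 = 2.381 mg/L.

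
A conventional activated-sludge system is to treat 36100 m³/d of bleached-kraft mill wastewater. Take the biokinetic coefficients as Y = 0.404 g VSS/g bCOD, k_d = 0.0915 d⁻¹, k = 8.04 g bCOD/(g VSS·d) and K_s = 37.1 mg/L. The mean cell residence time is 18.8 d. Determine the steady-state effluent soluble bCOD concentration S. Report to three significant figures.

For a completely mixed reactor with recycle the Lawrence–McCarty relation gives S = K_s·(1 + k_d·θ_c) / [θ_c·(Y·k − k_d) − 1] = 37.1 × (1 + 0.0915 × 18.8) / [18.8 × (0.404 × 8.04 − 0.0915) − 1] = 100.9 / 58.35 = 1.730 mg/L.

S ≈ 1.73 mg/L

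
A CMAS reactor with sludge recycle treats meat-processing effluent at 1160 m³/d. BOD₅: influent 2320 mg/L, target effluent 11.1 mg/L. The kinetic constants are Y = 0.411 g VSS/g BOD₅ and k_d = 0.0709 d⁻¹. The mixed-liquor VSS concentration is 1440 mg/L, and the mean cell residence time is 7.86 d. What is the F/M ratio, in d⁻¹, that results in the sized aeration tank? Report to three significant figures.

F/M ≈ 0.484 d⁻¹

Steady-state biomass mass balance: V·X·(1 + k_d·θ_c) = Y·Q·(S₀ − S)·θ_c, so V = 0.411 × 1160 × (2320 − 11.1) × 7.86 / [1440 × (1 + 0.0709 × 7.86)] = 8.65×10^6 / 2242 = 3858 m³.
F/M = Q·S₀ / (V·X) = 1160 × 2320 / (3858 × 1440) = 0.4844 g BOD₅·(g VSS·d)⁻¹.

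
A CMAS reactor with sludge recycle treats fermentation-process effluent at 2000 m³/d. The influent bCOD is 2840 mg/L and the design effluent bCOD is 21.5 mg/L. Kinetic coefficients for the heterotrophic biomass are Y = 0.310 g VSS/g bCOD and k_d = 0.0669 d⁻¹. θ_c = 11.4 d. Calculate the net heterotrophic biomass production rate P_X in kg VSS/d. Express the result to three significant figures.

Y_obs = Y / (1 + k_d θ_c) = 0.310 / (1 + 0.0669 × 11.4) = 0.310 / 1.763 = 0.1759.
Mass of bCOD removed per day: Q(S₀ − S) = 2000 × 2818 g/m³ = 5637 kg/d.
Net biomass production P_X = Y_obs × Q·(S₀ − S) = 0.1759 × 5637 = 991.4 kg VSS/d.

P_X ≈ 991 kg VSS/d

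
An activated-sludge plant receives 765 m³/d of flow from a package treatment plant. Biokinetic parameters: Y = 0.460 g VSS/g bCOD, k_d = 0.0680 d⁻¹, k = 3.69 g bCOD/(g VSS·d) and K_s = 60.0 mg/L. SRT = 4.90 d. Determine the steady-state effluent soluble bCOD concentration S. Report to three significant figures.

S ≈ 11.5 mg/L

From the Monod/SRT balance for a CMAS, S = K_s·(1+k_d θ_c)/[θ_c·(Y k − k_d) − 1] = 60.0 × (1 + 0.0680 × 4.90) / [4.90 × (0.460 × 3.69 − 0.0680) − 1] = 79.99 / 6.984 = 11.45 mg/L.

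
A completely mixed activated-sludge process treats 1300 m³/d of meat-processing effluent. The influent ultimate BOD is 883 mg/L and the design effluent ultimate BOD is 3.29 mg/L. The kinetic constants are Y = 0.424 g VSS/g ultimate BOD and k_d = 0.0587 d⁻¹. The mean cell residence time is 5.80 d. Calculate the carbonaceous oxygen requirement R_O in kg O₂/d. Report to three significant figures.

R_O ≈ 630 kg O₂/d

Y_obs = Y / (1 + k_d θ_c) = 0.424 / (1 + 0.0587 × 5.80) = 0.424 / 1.340 = 0.3163.
ΔS = 883 − 3.29 = 879.7 mg/L, so the substrate removal rate is 1300 × 879.7/1000 = 1144 kg ultimate BOD/d.
P_X = Y_obs·Q·(S₀ − S) = 0.3163 × 1144 = 361.7 kg VSS/d.
R_O = Q·ΔS − 1.42 P_X = 1144 − 513.7 = 630.0 kg O₂/d.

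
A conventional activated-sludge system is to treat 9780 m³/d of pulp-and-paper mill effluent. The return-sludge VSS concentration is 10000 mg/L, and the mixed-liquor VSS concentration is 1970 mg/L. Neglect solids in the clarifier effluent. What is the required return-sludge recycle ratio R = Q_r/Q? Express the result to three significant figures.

R ≈ 0.245

Solids balance on the clarifier gives (1+R)X = R·X_r, so R = X/(X_r − X) = 1970 / (10000 − 1970) = 0.2453.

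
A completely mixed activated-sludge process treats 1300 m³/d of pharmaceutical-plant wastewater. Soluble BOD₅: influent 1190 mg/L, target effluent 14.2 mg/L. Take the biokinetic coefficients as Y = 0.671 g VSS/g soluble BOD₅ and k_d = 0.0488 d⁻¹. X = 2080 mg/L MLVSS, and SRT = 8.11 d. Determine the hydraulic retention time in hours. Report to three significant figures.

From the SRT design equation V = Y Q (S₀−S) θ_c / [X (1 + k_d θ_c)] = 0.671 × 1300 × (1190 − 14.2) × 8.11 / [2080 × (1 + 0.0488 × 8.11)] = 8.32×10^6 / 2903 = 2865 m³.
Hydraulic retention time τ = V/Q = 2865 / 1300 = 2.204 d = 52.89 h.

τ ≈ 52.9 h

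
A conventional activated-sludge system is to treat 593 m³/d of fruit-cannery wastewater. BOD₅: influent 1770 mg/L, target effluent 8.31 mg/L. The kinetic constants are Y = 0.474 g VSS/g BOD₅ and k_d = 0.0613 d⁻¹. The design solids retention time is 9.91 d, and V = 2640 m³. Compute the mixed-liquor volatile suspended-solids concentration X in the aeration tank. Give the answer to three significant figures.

X ≈ 1160 mg/L

X = Y·Q·ΔS·θ_c / [V·(1 + k_d θ_c)] = 0.474 × 593 × (1770 − 8.31) × 9.91 / [2640 × (1 + 0.0613 × 9.91)] = 1156 mg/L.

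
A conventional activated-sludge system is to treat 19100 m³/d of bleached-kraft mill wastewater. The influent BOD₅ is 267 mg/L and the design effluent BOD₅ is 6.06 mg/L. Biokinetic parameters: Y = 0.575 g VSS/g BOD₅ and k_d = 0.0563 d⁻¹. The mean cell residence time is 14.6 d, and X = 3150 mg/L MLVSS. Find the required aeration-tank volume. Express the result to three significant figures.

V ≈ 7290 m³

Rearranging the biomass balance for a CMAS with decay, V = Y·Q·ΔS·θ_c / [X·(1+k_d θ_c)] = 0.575 × 19100 × (267 − 6.06) × 14.6 / [3150 × (1 + 0.0563 × 14.6)] = 4.18×10^7 / 5739 = 7290 m³.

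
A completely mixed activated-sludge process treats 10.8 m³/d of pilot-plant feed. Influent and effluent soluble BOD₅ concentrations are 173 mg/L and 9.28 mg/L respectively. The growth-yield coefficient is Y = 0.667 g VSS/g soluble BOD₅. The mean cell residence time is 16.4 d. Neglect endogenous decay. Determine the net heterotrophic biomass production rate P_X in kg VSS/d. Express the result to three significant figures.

Since k_d ≈ 0, Y_obs = Y = 0.667 g VSS/g soluble BOD₅.
Q·(S₀ − S) = 10.8 × (173 − 9.28) × 10⁻³ = 1.768 kg/d removed.
Biomass produced: P_X = Y_obs·Q·ΔS = 0.6670 × 1.768 ≈ 1.179 kg VSS/d.

P_X ≈ 1.18 kg VSS/d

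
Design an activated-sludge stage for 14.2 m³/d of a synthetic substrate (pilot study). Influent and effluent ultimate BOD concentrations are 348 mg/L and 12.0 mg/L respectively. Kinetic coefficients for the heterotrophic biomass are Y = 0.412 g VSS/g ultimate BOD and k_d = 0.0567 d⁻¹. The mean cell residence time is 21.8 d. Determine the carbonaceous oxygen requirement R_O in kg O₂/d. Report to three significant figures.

Y_obs = Y / (1 + k_d θ_c) = 0.412 / (1 + 0.0567 × 21.8) = 0.412 / 2.236 = 0.1843.
Substrate removed = Q·(S₀ − S) = 14.2 m³/d × (348 − 12.0) g/m³ = 4.77×10^3 g/d = 4.771 kg/d.
Net sludge production P_X = 0.1843 × 4.771 = 0.8791 kg VSS/d.
Carbonaceous O₂ demand = substrate oxidised − cell-mass equivalent = 4.771 − 1.42 × 0.8791 = 3.523 kg O₂/d.

R_O ≈ 3.52 kg O₂/d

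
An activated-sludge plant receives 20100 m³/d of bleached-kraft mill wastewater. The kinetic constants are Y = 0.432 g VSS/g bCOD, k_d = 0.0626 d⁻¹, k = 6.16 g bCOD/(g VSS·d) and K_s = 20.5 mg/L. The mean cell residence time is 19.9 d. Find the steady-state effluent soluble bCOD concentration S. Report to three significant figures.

S ≈ 0.908 mg/L

Effluent substrate depends only on kinetics and SRT: S = K_s(1 + k_d θ_c) / [θ_c(Yk − k_d) − 1] = 20.5 × (1 + 0.0626 × 19.9) / [19.9 × (0.432 × 6.16 − 0.0626) − 1] = 46.04 / 50.71 = 0.9079 mg/L.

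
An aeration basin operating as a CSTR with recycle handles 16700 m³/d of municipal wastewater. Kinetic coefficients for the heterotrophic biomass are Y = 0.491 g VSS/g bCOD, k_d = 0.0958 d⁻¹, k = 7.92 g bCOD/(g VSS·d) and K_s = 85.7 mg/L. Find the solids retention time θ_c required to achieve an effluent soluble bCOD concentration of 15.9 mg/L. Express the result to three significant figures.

θ_c ≈ 1.95 d

At the target effluent, Y k S/(K_s+S) = 0.491×7.92×15.9/101.6 = 0.6086 d⁻¹.
Then 1/θ_c = μ − k_d = 0.6086 − 0.0958 = 0.5128 d⁻¹, giving θ_c = 1.950 d.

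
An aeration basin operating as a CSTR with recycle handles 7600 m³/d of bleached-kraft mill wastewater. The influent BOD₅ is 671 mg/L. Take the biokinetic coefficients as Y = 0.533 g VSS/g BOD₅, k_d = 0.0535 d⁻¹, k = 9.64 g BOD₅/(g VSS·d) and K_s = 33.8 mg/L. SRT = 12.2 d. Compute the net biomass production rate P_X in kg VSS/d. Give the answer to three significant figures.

P_X ≈ 1640 kg VSS/d

Effluent substrate depends only on kinetics and SRT: S = K_s(1 + k_d θ_c) / [θ_c(Yk − k_d) − 1] = 33.8 × (1 + 0.0535 × 12.2) / [12.2 × (0.533 × 9.64 − 0.0535) − 1] = 55.86 / 61.03 = 0.9153 mg/L.
The observed yield is Y_obs = Y/(1 + k_d·θ_c) = 0.533 / (1 + 0.0535 × 12.2) = 0.533 / 1.653 = 0.3225 g VSS per g BOD₅ removed.
Substrate removed = Q·(S₀ − S) = 7600 m³/d × (671 − 0.915) g/m³ = 5.09×10^6 g/d = 5093 kg/d.
So the net sludge growth is P_X = 0.3225 × 5093 = 1642 kg VSS/d.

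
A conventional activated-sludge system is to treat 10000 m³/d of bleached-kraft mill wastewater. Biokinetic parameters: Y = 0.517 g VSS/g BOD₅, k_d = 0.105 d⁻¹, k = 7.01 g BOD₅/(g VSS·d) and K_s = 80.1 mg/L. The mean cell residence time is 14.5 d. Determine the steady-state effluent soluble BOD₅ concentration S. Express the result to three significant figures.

S ≈ 4.04 mg/L

From the Monod/SRT balance for a CMAS, S = K_s·(1+k_d θ_c)/[θ_c·(Y k − k_d) − 1] = 80.1 × (1 + 0.105 × 14.5) / [14.5 × (0.517 × 7.01 − 0.105) − 1] = 202.1 / 50.03 = 4.039 mg/L.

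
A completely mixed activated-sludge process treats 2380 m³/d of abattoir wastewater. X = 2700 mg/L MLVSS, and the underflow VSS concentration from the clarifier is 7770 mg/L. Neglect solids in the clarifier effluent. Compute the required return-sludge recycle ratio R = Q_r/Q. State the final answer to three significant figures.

R ≈ 0.533

R = Q_r/Q = X/(X_r − X) = 2700 / (7770 − 2700) = 0.5325.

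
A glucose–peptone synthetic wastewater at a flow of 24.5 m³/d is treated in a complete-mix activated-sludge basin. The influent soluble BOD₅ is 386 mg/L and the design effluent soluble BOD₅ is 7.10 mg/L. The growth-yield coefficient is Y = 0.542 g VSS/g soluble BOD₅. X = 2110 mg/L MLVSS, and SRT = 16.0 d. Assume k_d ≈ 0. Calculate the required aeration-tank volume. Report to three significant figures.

V ≈ 38.2 m³

V·X = Y·Q·ΔS·θ_c gives V = 0.542 × 24.5 × (386 − 7.10) × 16.0 / 2110 = 38.15 m³.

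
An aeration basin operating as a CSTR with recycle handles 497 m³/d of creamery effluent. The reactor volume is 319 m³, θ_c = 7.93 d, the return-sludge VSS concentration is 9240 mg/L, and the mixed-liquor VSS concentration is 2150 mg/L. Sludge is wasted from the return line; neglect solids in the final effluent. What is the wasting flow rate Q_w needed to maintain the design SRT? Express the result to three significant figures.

Q_w ≈ 9.36 m³/d

Wasting from the return line (neglecting effluent solids): Q_w = V·X / (θ_c·X_r) = 319.0 × 2150 / (7.93 × 9240) = 9.360 m³/d.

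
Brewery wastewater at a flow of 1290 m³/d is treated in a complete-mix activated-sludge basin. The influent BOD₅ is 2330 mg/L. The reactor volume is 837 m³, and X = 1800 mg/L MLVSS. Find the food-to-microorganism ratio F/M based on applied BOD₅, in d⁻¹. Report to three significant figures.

F/M ≈ 2.00 d⁻¹

Food-to-microorganism ratio F/M = Q S₀ / (V X) = 1290 × 2330 / (837.0 × 1800) = 1.995 d⁻¹.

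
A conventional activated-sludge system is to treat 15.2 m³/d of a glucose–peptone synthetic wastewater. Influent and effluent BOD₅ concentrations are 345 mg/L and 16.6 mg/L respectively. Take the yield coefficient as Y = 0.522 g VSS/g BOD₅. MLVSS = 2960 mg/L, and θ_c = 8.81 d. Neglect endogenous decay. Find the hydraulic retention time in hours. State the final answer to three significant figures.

V·X = Y·Q·ΔS·θ_c gives V = 0.522 × 15.2 × (345 − 16.6) × 8.81 / 2960 = 7.755 m³.
HRT = V/Q = 7.755 m³ / 15.2 m³·d⁻¹ = 0.5102 d × 24 = 12.25 h.

τ ≈ 12.2 h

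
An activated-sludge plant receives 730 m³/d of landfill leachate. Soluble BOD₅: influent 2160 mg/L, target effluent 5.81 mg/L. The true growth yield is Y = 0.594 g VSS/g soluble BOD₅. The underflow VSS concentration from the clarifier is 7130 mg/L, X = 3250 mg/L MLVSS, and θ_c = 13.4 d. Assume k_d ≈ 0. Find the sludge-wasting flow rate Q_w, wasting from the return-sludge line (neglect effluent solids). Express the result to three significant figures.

V·X = Y·Q·ΔS·θ_c gives V = 0.594 × 730 × (2160 − 5.81) × 13.4 / 3250 = 3851 m³.
Wasting from the return line (neglecting effluent solids): Q_w = V·X / (θ_c·X_r) = 3851 × 3250 / (13.4 × 7130) = 131.0 m³/d.

Q_w ≈ 131 m³/d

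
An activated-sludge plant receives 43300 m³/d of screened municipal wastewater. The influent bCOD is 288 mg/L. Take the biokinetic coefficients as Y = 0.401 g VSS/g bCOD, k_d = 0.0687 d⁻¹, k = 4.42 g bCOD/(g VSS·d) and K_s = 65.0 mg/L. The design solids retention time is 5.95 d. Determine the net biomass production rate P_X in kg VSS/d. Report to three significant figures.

Effluent substrate depends only on kinetics and SRT: S = K_s(1 + k_d θ_c) / [θ_c(Yk − k_d) − 1] = 65.0 × (1 + 0.0687 × 5.95) / [5.95 × (0.401 × 4.42 − 0.0687) − 1] = 91.57 / 9.137 = 10.02 mg/L.
Observed yield with endogenous decay: Y_obs = Y / (1 + k_d·θ_c) = 0.401 / (1 + 0.0687 × 5.95) = 0.401 / 1.409 = 0.2846 g VSS/g bCOD.
ΔS = 288 − 10.0 = 278.0 mg/L, so the substrate removal rate is 43300 × 278.0/1000 = 12037 kg bCOD/d.
So the net sludge growth is P_X = 0.2846 × 12037 = 3426 kg VSS/d.

P_X ≈ 3430 kg VSS/d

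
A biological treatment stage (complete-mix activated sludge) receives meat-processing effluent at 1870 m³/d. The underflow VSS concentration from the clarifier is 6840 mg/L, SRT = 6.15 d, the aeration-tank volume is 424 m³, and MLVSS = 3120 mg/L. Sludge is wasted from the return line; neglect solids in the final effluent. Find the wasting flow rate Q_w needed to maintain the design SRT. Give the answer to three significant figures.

Q_w = (V·X)/(θ_c X_r) = 424.0 × 3120 / (6.15 × 6840) = 31.45 m³/d.

Q_w ≈ 31.4 m³/d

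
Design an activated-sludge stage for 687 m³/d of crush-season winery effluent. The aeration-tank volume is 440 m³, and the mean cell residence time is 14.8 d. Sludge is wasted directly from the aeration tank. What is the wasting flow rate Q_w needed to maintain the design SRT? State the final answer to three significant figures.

Q_w ≈ 29.7 m³/d

With mixed-liquor wasting, θ_c = V/Q_w, so Q_w = V/θ_c = 440.0/14.8 = 29.73 m³/d.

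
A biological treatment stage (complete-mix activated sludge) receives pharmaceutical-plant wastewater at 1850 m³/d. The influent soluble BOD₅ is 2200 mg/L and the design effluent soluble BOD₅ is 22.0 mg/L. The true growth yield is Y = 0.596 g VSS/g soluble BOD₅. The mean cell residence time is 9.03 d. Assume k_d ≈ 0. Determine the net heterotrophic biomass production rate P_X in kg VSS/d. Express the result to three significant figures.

P_X ≈ 2400 kg VSS/d

No decay correction is needed, so Y_obs = Y = 0.596.
Substrate removed = Q·(S₀ − S) = 1850 m³/d × (2200 − 22.0) g/m³ = 4.03×10^6 g/d = 4029 kg/d.
Net biomass production P_X = Y_obs × Q·(S₀ − S) = 0.5960 × 4029 = 2401 kg VSS/d.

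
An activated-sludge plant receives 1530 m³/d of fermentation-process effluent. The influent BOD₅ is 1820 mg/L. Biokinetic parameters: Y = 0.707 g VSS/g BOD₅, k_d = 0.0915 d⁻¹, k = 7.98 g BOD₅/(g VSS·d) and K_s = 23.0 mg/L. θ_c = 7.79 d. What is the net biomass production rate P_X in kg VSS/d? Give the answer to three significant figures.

Effluent substrate depends only on kinetics and SRT: S = K_s(1 + k_d θ_c) / [θ_c(Yk − k_d) − 1] = 23.0 × (1 + 0.0915 × 7.79) / [7.79 × (0.707 × 7.98 − 0.0915) − 1] = 39.39 / 42.24 = 0.9327 mg/L.
Observed yield with endogenous decay: Y_obs = Y / (1 + k_d·θ_c) = 0.707 / (1 + 0.0915 × 7.79) = 0.707 / 1.713 = 0.4128 g VSS/g BOD₅.
Q·(S₀ − S) = 1530 × (1820 − 0.933) × 10⁻³ = 2783 kg/d removed.
So the net sludge growth is P_X = 0.4128 × 2783 = 1149 kg VSS/d.

P_X ≈ 1150 kg VSS/d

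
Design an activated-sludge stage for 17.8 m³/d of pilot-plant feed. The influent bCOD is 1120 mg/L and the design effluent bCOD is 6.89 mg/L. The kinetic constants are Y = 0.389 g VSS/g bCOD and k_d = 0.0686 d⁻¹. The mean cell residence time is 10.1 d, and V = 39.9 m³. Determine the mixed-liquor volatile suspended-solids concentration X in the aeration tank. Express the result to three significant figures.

X ≈ 1150 mg/L

Solving the biomass balance for X: X = Y Q (S₀−S) θ_c / [V (1+k_d θ_c)] = 0.389 × 17.8 × (1120 − 6.89) × 10.1 / [39.9 × (1 + 0.0686 × 10.1)] = 1152 mg/L.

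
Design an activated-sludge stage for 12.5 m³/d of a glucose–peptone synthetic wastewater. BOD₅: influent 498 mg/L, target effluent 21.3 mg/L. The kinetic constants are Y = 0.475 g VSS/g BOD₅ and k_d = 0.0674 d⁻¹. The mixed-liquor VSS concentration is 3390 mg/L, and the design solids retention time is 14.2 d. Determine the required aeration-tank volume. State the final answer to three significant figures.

V ≈ 6.06 m³

Steady-state biomass mass balance: V·X·(1 + k_d·θ_c) = Y·Q·(S₀ − S)·θ_c, so V = 0.475 × 12.5 × (498 − 21.3) × 14.2 / [3390 × (1 + 0.0674 × 14.2)] = 4.02×10^4 / 6635 = 6.058 m³.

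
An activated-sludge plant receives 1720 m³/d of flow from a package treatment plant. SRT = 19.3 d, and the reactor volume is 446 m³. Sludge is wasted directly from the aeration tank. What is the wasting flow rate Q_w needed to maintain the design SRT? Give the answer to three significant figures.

Q_w ≈ 23.1 m³/d

Wasting from the aeration tank: Q_w = V / θ_c = 446.0 / 19.3 = 23.11 m³/d.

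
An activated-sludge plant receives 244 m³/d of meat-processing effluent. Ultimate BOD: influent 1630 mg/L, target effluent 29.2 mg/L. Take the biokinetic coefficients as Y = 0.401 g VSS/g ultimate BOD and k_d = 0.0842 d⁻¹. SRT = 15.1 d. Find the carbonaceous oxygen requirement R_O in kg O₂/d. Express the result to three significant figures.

Y_obs = Y / (1 + k_d θ_c) = 0.401 / (1 + 0.0842 × 15.1) = 0.401 / 2.271 = 0.1765.
Substrate removed = Q·(S₀ − S) = 244 m³/d × (1630 − 29.2) g/m³ = 3.91×10^5 g/d = 390.6 kg/d.
P_X = Y_obs·Q·(S₀ − S) = 0.1765 × 390.6 = 68.96 kg VSS/d.
R_O = Q·(S₀ − S) − 1.42·P_X = 390.6 − 1.42 × 68.96 = 292.7 kg O₂/d.

R_O ≈ 293 kg O₂/d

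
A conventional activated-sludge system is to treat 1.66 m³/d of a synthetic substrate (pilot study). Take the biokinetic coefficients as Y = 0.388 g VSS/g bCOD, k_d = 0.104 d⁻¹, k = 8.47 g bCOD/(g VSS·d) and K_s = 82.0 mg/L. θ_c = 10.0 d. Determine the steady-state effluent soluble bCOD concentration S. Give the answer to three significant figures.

S ≈ 5.43 mg/L

From the Monod/SRT balance for a CMAS, S = K_s·(1+k_d θ_c)/[θ_c·(Y k − k_d) − 1] = 82.0 × (1 + 0.104 × 10.0) / [10.0 × (0.388 × 8.47 − 0.104) − 1] = 167.3 / 30.82 = 5.427 mg/L.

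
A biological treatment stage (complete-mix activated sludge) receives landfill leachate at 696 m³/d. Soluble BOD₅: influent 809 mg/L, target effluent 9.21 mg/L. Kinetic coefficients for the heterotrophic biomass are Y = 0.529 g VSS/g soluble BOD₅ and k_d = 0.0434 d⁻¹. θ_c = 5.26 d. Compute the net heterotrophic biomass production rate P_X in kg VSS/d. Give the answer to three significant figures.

P_X ≈ 240 kg VSS/d

Correct the yield for decay: Y_obs = Y/(1 + k_d θ_c) = 0.529 / (1 + 0.0434 × 5.26) = 0.529 / 1.228 = 0.4307.
Substrate removed = Q·(S₀ − S) = 696 m³/d × (809 − 9.21) g/m³ = 5.57×10^5 g/d = 556.7 kg/d.
So the net sludge growth is P_X = 0.4307 × 556.7 = 239.7 kg VSS/d.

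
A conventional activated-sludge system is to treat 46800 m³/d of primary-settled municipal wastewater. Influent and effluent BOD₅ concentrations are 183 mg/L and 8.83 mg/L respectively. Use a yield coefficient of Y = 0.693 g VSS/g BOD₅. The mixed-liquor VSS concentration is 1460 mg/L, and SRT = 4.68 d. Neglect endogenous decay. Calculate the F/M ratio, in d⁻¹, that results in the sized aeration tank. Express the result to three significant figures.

V·X = Y·Q·ΔS·θ_c gives V = 0.693 × 46800 × (183 − 8.83) × 4.68 / 1460 = 18107 m³.
F/M = Q·S₀ / (V·X) = 46800 × 183 / (18107 × 1460) = 0.3240 g BOD₅·(g VSS·d)⁻¹.

F/M ≈ 0.324 d⁻¹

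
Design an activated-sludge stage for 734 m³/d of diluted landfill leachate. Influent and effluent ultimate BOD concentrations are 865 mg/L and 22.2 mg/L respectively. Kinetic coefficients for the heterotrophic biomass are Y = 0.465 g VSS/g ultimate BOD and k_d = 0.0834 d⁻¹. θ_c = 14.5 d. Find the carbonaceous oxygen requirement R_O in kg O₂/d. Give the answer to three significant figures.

R_O ≈ 434 kg O₂/d

Correct the yield for decay: Y_obs = Y/(1 + k_d θ_c) = 0.465 / (1 + 0.0834 × 14.5) = 0.465 / 2.209 = 0.2105.
ΔS = 865 − 22.2 = 842.8 mg/L, so the substrate removal rate is 734 × 842.8/1000 = 618.6 kg ultimate BOD/d.
P_X = Y_obs·Q·(S₀ − S) = 0.2105 × 618.6 = 130.2 kg VSS/d.
Carbonaceous O₂ demand = substrate oxidised − cell-mass equivalent = 618.6 − 1.42 × 130.2 = 433.7 kg O₂/d.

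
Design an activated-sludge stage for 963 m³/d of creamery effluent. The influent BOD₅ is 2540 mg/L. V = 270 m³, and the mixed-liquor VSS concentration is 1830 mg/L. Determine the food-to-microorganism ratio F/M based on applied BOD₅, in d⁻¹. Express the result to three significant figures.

F/M ≈ 4.95 d⁻¹

F/M = applied load / biomass = Q·S₀/(V·X) = 963 × 2540 / (270.0 × 1830) = 4.950 d⁻¹.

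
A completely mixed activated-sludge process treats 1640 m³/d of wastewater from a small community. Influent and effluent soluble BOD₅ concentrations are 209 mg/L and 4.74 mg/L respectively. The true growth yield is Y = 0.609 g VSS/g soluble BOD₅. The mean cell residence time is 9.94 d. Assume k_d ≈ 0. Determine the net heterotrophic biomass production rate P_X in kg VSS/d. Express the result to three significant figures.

Since k_d ≈ 0, Y_obs = Y = 0.609 g VSS/g soluble BOD₅.
Q·(S₀ − S) = 1640 × (209 − 4.74) × 10⁻³ = 335.0 kg/d removed.
Biomass produced: P_X = Y_obs·Q·ΔS = 0.6090 × 335.0 ≈ 204.0 kg VSS/d.

P_X ≈ 204 kg VSS/d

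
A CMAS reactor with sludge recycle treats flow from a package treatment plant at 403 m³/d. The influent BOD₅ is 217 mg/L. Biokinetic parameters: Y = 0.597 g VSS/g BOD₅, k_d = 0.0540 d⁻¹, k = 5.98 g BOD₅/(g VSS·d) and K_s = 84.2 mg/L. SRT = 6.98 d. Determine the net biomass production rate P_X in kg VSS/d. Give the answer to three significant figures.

For a completely mixed reactor with recycle the Lawrence–McCarty relation gives S = K_s·(1 + k_d·θ_c) / [θ_c·(Y·k − k_d) − 1] = 84.2 × (1 + 0.0540 × 6.98) / [6.98 × (0.597 × 5.98 − 0.0540) − 1] = 115.9 / 23.54 = 4.925 mg/L.
Observed yield with endogenous decay: Y_obs = Y / (1 + k_d·θ_c) = 0.597 / (1 + 0.0540 × 6.98) = 0.597 / 1.377 = 0.4336 g VSS/g BOD₅.
ΔS = 217 − 4.92 = 212.1 mg/L, so the substrate removal rate is 403 × 212.1/1000 = 85.47 kg BOD₅/d.
Biomass produced: P_X = Y_obs·Q·ΔS = 0.4336 × 85.47 ≈ 37.06 kg VSS/d.

P_X ≈ 37.1 kg VSS/d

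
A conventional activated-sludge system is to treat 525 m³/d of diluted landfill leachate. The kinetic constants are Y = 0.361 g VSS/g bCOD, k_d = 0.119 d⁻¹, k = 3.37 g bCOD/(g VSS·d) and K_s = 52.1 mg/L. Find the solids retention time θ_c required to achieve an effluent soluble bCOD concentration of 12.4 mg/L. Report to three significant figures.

θ_c ≈ 8.70 d

At the target effluent, Y k S/(K_s+S) = 0.361×3.37×12.4/64.50 = 0.2339 d⁻¹.
Then 1/θ_c = μ − k_d = 0.2339 − 0.119 = 0.1149 d⁻¹, giving θ_c = 8.704 d.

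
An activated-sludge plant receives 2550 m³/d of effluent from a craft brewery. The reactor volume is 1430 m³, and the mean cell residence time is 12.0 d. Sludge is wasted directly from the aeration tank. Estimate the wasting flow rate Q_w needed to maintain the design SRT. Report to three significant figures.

Q_w ≈ 119 m³/d

With mixed-liquor wasting, θ_c = V/Q_w, so Q_w = V/θ_c = 1430/12.0 = 119.2 m³/d.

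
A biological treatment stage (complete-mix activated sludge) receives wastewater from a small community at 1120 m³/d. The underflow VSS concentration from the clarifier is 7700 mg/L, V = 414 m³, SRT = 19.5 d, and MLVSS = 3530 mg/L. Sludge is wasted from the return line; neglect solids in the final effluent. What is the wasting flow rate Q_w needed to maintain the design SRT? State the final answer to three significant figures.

Q_w ≈ 9.73 m³/d

θ_c = V·X/(Q_w·X_r) when wasting from the recycle, so Q_w = V·X/(θ_c·X_r) = 414.0 × 3530 / (19.5 × 7700) = 9.733 m³/d.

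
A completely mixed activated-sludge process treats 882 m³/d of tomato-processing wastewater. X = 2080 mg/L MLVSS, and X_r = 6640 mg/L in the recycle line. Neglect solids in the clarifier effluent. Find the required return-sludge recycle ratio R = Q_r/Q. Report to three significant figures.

R = Q_r/Q = X/(X_r − X) = 2080 / (6640 − 2080) = 0.4561.

R ≈ 0.456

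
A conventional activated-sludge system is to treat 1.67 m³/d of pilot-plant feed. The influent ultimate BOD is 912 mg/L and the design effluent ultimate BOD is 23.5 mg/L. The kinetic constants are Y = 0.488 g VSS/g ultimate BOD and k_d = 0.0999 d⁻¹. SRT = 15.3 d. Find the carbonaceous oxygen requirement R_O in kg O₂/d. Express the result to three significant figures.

R_O ≈ 1.08 kg O₂/d

Y_obs = Y / (1 + k_d θ_c) = 0.488 / (1 + 0.0999 × 15.3) = 0.488 / 2.528 = 0.1930.
Q·(S₀ − S) = 1.67 × (912 − 23.5) × 10⁻³ = 1.484 kg/d removed.
Biomass synthesised: P_X = Y_obs × 1.484 = 0.2864 kg VSS/d.
R_O = Q·(S₀ − S) − 1.42·P_X = 1.484 − 1.42 × 0.2864 = 1.077 kg O₂/d.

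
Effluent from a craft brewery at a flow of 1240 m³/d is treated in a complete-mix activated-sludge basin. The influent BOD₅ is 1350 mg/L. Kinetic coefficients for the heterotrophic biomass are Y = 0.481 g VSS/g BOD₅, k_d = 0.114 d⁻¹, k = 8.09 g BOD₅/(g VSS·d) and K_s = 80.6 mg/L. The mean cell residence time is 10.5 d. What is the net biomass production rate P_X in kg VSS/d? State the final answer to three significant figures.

P_X ≈ 365 kg VSS/d

For a completely mixed reactor with recycle the Lawrence–McCarty relation gives S = K_s·(1 + k_d·θ_c) / [θ_c·(Y·k − k_d) − 1] = 80.6 × (1 + 0.114 × 10.5) / [10.5 × (0.481 × 8.09 − 0.114) − 1] = 177.1 / 38.66 = 4.580 mg/L.
Y_obs = Y / (1 + k_d θ_c) = 0.481 / (1 + 0.114 × 10.5) = 0.481 / 2.197 = 0.2189.
Substrate removed = Q·(S₀ − S) = 1240 m³/d × (1350 − 4.58) g/m³ = 1.67×10^6 g/d = 1668 kg/d.
Biomass produced: P_X = Y_obs·Q·ΔS = 0.2189 × 1668 ≈ 365.3 kg VSS/d.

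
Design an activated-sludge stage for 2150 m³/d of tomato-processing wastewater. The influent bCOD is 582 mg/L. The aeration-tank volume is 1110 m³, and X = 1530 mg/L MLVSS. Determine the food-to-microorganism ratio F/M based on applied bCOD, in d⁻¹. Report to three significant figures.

F/M = Q·S₀ / (V·X) = 2150 × 582 / (1110 × 1530) = 0.7368 g bCOD·(g VSS·d)⁻¹.

F/M ≈ 0.737 d⁻¹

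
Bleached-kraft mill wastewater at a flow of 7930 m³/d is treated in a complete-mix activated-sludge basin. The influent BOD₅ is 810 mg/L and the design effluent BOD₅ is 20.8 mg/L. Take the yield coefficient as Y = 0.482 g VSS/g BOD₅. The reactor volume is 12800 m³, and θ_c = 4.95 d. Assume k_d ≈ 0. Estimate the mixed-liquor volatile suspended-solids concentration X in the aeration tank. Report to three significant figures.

X ≈ 1170 mg/L

From V·X = Y·Q·(S₀ − S)·θ_c (decay neglected): X = 0.482 × 7930 × (810 − 20.8) × 4.95 / 12800 = 1167 mg/L.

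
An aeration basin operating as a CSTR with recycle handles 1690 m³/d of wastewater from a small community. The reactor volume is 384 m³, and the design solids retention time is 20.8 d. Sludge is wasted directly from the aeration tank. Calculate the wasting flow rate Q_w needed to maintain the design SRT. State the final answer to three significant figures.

Q_w ≈ 18.5 m³/d

With mixed-liquor wasting, θ_c = V/Q_w, so Q_w = V/θ_c = 384.0/20.8 = 18.46 m³/d.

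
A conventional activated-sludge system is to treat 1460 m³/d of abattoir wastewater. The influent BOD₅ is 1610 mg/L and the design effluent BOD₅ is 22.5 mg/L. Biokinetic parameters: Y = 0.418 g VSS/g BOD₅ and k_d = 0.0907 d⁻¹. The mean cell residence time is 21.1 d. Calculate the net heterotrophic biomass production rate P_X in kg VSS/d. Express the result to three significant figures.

P_X ≈ 332 kg VSS/d

The observed yield is Y_obs = Y/(1 + k_d·θ_c) = 0.418 / (1 + 0.0907 × 21.1) = 0.418 / 2.914 = 0.1435 g VSS per g BOD₅ removed.
Q·(S₀ − S) = 1460 × (1610 − 22.5) × 10⁻³ = 2318 kg/d removed.
Biomass produced: P_X = Y_obs·Q·ΔS = 0.1435 × 2318 ≈ 332.5 kg VSS/d.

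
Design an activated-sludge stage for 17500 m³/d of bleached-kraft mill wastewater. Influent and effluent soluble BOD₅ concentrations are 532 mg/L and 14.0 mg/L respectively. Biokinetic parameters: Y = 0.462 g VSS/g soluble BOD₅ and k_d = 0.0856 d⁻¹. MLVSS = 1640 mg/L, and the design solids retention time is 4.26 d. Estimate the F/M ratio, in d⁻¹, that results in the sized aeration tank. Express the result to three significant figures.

F/M ≈ 0.712 d⁻¹

Steady-state biomass mass balance: V·X·(1 + k_d·θ_c) = Y·Q·(S₀ − S)·θ_c, so V = 0.462 × 17500 × (532 − 14.0) × 4.26 / [1640 × (1 + 0.0856 × 4.26)] = 1.78×10^7 / 2238 = 7972 m³.
F/M = applied load / biomass = Q·S₀/(V·X) = 17500 × 532 / (7972 × 1640) = 0.7121 d⁻¹.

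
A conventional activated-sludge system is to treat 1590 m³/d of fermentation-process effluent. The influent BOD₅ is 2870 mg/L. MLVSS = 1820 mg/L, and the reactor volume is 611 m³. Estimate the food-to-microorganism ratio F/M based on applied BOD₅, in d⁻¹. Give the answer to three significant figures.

F/M ≈ 4.10 d⁻¹

Food-to-microorganism ratio F/M = Q S₀ / (V X) = 1590 × 2870 / (611.0 × 1820) = 4.104 d⁻¹.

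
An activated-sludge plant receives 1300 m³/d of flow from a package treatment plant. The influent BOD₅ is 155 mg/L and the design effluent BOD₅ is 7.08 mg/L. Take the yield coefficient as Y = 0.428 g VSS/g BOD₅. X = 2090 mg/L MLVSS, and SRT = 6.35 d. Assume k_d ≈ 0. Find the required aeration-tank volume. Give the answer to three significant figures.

V ≈ 250 m³

With k_d = 0 the design equation reduces to V = Y Q (S₀−S) θ_c / X = 0.428 × 1300 × (155 − 7.08) × 6.35 / 2090 = 250.1 m³.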